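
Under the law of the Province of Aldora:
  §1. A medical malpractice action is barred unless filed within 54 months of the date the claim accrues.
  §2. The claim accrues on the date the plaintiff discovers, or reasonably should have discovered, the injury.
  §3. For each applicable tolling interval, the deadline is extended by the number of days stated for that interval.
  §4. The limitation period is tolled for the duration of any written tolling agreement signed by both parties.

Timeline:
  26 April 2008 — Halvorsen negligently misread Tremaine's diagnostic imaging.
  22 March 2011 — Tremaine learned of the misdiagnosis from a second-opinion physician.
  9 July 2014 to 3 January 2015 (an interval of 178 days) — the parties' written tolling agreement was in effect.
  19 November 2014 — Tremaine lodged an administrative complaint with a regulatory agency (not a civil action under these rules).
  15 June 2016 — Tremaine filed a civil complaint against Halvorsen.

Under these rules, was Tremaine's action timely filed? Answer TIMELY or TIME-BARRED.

TIME-BARRED

Accrual is tied to discovery, so the period began on 22 March 2011 rather than on 26 April 2008 when the act occurred.
The untolled deadline — 54 months after 22 March 2011 — is 22 September 2015.
The written tolling agreement from 9 July 2014 to 3 January 2015 tolled the period for 178 days, extending the deadline to 18 March 2016.
The other events in the timeline have no effect on the limitation period under the stated rules.
Filing on 15 June 2016 missed the 18 March 2016 deadline — the action is time-barred.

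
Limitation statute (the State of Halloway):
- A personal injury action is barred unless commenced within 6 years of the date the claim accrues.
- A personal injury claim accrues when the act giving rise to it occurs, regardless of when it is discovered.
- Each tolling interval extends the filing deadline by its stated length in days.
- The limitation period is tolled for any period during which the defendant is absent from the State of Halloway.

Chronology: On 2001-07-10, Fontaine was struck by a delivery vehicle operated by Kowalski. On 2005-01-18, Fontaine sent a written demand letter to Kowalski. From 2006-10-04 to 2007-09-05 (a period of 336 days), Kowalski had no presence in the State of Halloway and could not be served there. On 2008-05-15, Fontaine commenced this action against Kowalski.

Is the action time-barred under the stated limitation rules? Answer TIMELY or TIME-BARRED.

TIMELY

The claim accrued on 2001-07-10, when the wrongful act occurred.
6 years from 2001-07-10 is 2007-07-10.
The defendant's absence from the jurisdiction from 2006-10-04 to 2007-09-05 tolled the period for 336 days, extending the deadline to 2008-06-10.
The other events in the timeline have no effect on the limitation period under the stated rules.
The 2008-05-15 filing precedes the 2008-06-10 deadline; the claim is timely.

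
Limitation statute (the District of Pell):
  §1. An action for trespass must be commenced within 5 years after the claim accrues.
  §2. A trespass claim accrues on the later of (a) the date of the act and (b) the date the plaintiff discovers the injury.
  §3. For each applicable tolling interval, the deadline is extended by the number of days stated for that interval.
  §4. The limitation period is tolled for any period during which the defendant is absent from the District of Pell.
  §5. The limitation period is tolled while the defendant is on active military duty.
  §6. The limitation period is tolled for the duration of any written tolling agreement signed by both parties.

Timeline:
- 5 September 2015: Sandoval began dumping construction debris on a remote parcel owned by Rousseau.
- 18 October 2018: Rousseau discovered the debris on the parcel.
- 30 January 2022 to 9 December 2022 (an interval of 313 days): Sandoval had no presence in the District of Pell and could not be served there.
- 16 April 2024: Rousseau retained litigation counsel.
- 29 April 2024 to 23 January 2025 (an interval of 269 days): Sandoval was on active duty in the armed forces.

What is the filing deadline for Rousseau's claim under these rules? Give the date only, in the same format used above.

22 May 2025

The claim accrued on 18 October 2018 — the later of the 5 September 2015 act and the 18 October 2018 discovery.
The untolled deadline — 5 years after 18 October 2018 — is 18 October 2023.
Because the defendant's absence from the jurisdiction ran from 30 January 2022 to 9 December 2022, the deadline is extended by 313 days to 26 August 2024.
The period was tolled for 269 days by the defendant's active military service (29 April 2024 to 23 January 2025), pushing the deadline to 22 May 2025.
None of the other events listed affects the running of the period under the stated rules.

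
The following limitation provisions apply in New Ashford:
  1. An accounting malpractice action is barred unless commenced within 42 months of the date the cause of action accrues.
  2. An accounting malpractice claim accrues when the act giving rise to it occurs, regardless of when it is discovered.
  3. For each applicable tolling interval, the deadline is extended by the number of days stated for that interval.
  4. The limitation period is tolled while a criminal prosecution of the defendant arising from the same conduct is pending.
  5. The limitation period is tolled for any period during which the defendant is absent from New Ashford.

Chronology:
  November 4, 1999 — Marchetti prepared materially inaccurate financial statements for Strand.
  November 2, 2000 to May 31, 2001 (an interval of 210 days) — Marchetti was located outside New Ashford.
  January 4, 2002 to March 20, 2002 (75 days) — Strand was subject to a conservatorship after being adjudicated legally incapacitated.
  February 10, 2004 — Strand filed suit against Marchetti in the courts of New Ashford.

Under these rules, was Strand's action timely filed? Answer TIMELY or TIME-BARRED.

The claim accrued on November 4, 1999, when the wrongful act occurred.
The untolled deadline — 42 months after November 4, 1999 — is May 4, 2003.
Because the defendant's absence from the jurisdiction ran from November 2, 2000 to May 31, 2001, the deadline is extended by 210 days to November 30, 2003.
Although the plaintiff's incapacity ran from January 4, 2002 to March 20, 2002, the stated rules do not make that a tolling event, so it is disregarded.
The February 10, 2004 filing falls after the November 30, 2003 deadline; the claim is time-barred.

TIME-BARRED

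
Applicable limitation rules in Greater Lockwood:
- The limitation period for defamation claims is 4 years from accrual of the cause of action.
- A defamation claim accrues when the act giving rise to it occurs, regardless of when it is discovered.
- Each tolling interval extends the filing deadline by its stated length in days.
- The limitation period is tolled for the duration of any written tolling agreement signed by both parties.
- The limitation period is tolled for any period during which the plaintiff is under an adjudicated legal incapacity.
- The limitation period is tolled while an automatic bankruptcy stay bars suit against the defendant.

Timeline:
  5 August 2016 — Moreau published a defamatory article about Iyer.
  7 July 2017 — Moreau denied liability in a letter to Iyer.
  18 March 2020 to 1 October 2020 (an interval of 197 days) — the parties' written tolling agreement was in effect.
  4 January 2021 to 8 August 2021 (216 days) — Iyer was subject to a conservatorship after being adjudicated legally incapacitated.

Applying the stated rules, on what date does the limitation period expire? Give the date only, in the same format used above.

The cause of action accrued on 5 August 2016, the date of the act.
Adding the 4 years base period to 5 August 2016 gives a deadline of 5 August 2020, before any tolling.
The period was tolled for 197 days by the written tolling agreement (18 March 2020 to 1 October 2020), pushing the deadline to 18 February 2021.
Because the plaintiff's legal incapacity ran from 4 January 2021 to 8 August 2021, the deadline is extended by 216 days to 22 September 2021.
None of the other events listed affects the running of the period under the stated rules.

22 September 2021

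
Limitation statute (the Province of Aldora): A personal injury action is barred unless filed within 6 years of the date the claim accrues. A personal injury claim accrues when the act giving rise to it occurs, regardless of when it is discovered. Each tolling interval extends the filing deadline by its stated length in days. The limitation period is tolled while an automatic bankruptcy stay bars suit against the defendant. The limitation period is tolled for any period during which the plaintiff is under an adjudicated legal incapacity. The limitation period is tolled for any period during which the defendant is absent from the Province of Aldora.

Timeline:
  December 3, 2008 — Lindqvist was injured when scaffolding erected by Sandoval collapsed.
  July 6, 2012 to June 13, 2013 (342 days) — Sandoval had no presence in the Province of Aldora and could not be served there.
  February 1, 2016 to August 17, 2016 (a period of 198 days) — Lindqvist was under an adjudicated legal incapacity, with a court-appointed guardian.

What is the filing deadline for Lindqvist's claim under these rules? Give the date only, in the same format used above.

November 10, 2015

The limitation period began to run on December 3, 2008.
Adding the 6 years base period to December 3, 2008 gives a deadline of December 3, 2014, before any tolling.
Because the defendant's absence from the jurisdiction ran from July 6, 2012 to June 13, 2013, the deadline is extended by 342 days to November 10, 2015.
The plaintiff's legal incapacity starting February 1, 2016 came too late — the period had run on November 10, 2015 — and so does not extend the deadline.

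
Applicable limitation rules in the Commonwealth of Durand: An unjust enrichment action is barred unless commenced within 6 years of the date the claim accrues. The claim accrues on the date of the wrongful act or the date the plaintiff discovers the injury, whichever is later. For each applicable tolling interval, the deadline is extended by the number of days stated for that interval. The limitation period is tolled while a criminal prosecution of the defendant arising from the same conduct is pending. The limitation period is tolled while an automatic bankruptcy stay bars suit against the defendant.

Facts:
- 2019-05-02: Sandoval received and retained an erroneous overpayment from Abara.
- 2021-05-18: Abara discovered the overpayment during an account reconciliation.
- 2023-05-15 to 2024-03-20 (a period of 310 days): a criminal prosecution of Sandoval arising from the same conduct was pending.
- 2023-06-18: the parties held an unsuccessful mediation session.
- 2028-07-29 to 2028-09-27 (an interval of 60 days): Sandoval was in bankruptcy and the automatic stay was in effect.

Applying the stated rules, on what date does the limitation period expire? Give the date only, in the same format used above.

Taking the later of the act (2019-05-02) and discovery (2021-05-18), the claim accrued on 2021-05-18.
The untolled deadline — 6 years after 2021-05-18 — is 2027-05-18.
The period was tolled for 310 days by the pending criminal prosecution (2023-05-15 to 2024-03-20), pushing the deadline to 2028-03-23.
The automatic bankruptcy stay starting 2028-07-29 came too late — the period had run on 2028-03-23 — and so does not extend the deadline.
None of the other events listed affects the running of the period under the stated rules.

2028-03-23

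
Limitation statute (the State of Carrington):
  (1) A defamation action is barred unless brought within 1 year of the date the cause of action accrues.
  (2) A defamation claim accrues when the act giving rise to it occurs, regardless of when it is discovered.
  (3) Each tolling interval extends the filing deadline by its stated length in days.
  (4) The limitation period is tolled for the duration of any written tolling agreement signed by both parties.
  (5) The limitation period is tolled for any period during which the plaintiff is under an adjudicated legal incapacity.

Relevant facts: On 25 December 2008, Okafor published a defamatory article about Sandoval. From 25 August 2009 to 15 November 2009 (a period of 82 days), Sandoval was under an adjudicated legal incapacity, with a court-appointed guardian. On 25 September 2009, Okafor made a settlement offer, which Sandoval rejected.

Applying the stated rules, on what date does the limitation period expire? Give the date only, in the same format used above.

17 March 2010

The claim accrued on 25 December 2008, when the wrongful act occurred.
1 year from 25 December 2008 is 25 December 2009.
Because the plaintiff's legal incapacity ran from 25 August 2009 to 15 November 2009, the deadline is extended by 82 days to 17 March 2010.
The other events in the timeline have no effect on the limitation period under the stated rules.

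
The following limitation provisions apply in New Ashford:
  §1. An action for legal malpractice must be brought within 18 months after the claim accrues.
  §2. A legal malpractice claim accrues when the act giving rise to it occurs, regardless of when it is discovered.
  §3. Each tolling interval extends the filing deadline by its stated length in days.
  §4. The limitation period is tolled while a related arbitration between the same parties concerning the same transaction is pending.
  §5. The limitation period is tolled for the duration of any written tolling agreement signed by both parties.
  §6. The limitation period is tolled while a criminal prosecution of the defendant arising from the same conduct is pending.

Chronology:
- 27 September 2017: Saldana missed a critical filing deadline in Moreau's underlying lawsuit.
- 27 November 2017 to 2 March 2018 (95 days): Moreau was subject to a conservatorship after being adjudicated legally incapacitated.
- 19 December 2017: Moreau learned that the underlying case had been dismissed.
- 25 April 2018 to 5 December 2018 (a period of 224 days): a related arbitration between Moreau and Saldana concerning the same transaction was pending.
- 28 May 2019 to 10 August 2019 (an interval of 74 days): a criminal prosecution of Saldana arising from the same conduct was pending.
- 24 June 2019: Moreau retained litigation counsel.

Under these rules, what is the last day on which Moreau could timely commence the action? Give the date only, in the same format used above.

19 January 2020

Accrual is governed by the date of the act, so the period began to run on 27 September 2017; the later discovery on 19 December 2017 is irrelevant under the stated rule.
18 months from 27 September 2017 is 27 March 2019.
Because the pending related arbitration ran from 25 April 2018 to 5 December 2018, the deadline is extended by 224 days to 6 November 2019.
The pending criminal prosecution from 28 May 2019 to 10 August 2019 tolled the period for 74 days, extending the deadline to 19 January 2020.
The plaintiff's legal incapacity from 27 November 2017 to 2 March 2018 does not toll the period, because no stated rule makes the plaintiff's incapacity a tolling event.
Nothing else in the chronology tolls or restarts the period.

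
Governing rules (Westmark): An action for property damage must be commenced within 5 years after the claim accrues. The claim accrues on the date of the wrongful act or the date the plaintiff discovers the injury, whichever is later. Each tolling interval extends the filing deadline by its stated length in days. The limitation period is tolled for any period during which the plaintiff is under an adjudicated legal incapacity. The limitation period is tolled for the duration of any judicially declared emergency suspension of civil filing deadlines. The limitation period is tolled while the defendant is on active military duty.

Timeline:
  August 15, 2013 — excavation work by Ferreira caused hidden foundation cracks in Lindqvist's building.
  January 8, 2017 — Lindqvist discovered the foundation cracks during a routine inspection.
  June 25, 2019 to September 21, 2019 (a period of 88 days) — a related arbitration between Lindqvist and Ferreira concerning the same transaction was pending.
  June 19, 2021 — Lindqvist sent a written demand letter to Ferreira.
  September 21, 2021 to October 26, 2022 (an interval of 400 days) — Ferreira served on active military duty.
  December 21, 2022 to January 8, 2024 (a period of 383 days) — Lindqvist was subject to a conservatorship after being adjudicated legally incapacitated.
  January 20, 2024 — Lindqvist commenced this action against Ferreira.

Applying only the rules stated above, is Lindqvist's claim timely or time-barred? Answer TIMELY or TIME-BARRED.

Taking the later of the act (August 15, 2013) and discovery (January 8, 2017), the claim accrued on January 8, 2017.
The untolled deadline — 5 years after January 8, 2017 — is January 8, 2022.
The period was tolled for 400 days by the defendant's active military service (September 21, 2021 to October 26, 2022), pushing the deadline to February 12, 2023.
The plaintiff's legal incapacity from December 21, 2022 to January 8, 2024 tolled the period for 383 days, extending the deadline to March 1, 2024.
The pending related arbitration from June 25, 2019 to September 21, 2019 does not toll the period, because no stated rule makes a pending arbitration a tolling event.
Nothing else in the chronology tolls or restarts the period.
The January 20, 2024 filing precedes the March 1, 2024 deadline; the claim is timely.

TIMELY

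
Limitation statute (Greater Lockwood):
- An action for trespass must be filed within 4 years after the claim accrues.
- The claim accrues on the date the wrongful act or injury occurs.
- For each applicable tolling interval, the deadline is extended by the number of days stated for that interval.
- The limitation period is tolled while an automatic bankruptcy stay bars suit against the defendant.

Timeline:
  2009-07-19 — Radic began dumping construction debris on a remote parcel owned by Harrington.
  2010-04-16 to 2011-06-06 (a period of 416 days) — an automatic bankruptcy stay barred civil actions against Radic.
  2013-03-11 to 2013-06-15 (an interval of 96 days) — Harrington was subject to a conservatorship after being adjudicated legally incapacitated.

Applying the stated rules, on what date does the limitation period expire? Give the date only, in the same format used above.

2014-09-08

The claim accrued on 2009-07-19, when the wrongful act occurred.
Adding the 4 years base period to 2009-07-19 gives a deadline of 2013-07-19, before any tolling.
Because the automatic bankruptcy stay ran from 2010-04-16 to 2011-06-06, the deadline is extended by 416 days to 2014-09-08.
Although the plaintiff's incapacity ran from 2013-03-11 to 2013-06-15, the stated rules do not make that a tolling event, so it is disregarded.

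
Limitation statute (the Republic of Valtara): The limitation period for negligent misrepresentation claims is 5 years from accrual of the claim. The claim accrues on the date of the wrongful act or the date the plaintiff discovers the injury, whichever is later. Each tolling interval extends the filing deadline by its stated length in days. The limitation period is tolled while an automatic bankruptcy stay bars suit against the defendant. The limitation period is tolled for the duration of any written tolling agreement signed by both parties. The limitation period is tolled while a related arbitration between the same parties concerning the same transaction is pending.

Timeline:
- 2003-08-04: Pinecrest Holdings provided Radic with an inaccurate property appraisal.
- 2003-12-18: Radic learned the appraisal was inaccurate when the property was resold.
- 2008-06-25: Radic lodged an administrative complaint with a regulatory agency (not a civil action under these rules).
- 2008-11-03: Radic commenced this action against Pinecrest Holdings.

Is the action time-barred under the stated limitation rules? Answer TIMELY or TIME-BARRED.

TIMELY

Taking the later of the act (2003-08-04) and discovery (2003-12-18), the claim accrued on 2003-12-18.
Adding the 5 years base period to 2003-12-18 gives a deadline of 2008-12-18, before any tolling.
The other events in the timeline have no effect on the limitation period under the stated rules.
The 2008-11-03 filing precedes the 2008-12-18 deadline; the claim is timely.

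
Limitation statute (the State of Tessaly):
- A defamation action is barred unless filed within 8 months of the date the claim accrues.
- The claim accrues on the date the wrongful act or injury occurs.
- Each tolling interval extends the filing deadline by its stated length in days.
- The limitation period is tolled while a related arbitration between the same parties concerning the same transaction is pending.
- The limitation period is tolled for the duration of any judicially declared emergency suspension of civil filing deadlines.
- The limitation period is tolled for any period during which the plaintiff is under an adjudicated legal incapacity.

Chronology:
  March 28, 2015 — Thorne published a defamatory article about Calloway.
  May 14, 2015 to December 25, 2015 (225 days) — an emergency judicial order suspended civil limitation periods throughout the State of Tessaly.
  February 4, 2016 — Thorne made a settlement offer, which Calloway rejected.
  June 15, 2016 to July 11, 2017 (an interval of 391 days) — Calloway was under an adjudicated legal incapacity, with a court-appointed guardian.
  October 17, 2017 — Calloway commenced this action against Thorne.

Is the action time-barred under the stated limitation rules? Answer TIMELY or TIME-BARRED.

TIME-BARRED

The claim accrued on March 28, 2015, the date of the act.
8 months from March 28, 2015 is November 28, 2015.
The emergency suspension of filing deadlines from May 14, 2015 to December 25, 2015 tolled the period for 225 days, extending the deadline to July 10, 2016.
The period was tolled for 391 days by the plaintiff's legal incapacity (June 15, 2016 to July 11, 2017), pushing the deadline to August 5, 2017.
None of the other events listed affects the running of the period under the stated rules.
Filing on October 17, 2017 missed the August 5, 2017 deadline — the action is time-barred.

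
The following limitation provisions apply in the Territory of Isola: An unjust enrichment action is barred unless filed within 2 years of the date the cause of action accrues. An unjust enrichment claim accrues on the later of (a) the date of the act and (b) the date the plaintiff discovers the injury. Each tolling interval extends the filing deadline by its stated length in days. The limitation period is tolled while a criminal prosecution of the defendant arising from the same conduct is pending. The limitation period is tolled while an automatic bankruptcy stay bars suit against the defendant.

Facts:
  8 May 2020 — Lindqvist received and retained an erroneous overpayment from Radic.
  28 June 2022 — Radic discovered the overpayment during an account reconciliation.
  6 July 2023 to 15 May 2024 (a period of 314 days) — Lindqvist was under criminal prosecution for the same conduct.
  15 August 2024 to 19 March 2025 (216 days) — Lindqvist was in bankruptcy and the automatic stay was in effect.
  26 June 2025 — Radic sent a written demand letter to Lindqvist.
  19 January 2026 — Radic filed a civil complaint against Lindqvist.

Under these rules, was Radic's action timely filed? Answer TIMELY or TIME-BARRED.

TIME-BARRED

The claim accrued on 28 June 2022 — the later of the 8 May 2020 act and the 28 June 2022 discovery.
The untolled deadline — 2 years after 28 June 2022 — is 28 June 2024.
Because the pending criminal prosecution ran from 6 July 2023 to 15 May 2024, the deadline is extended by 314 days to 8 May 2025.
Because the automatic bankruptcy stay ran from 15 August 2024 to 19 March 2025, the deadline is extended by 216 days to 10 December 2025.
Nothing else in the chronology tolls or restarts the period.
Radic filed on 19 January 2026, after the 10 December 2025 deadline, so the action is time-barred.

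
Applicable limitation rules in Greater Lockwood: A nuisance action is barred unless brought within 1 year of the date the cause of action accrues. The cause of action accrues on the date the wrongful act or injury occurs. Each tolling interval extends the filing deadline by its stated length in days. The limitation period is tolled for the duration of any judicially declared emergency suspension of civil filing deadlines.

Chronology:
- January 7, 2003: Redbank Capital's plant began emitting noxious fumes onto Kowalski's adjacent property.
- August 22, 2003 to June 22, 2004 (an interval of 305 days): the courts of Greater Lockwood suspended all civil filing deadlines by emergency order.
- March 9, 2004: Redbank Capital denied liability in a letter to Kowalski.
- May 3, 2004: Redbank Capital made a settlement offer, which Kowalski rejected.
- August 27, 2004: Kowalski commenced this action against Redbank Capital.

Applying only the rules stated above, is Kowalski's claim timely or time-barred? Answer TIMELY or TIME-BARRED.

The cause of action accrued on January 7, 2003, the date of the act.
Adding the 1 year base period to January 7, 2003 gives a deadline of January 7, 2004, before any tolling.
Because the emergency suspension of filing deadlines ran from August 22, 2003 to June 22, 2004, the deadline is extended by 305 days to November 7, 2004.
None of the other events listed affects the running of the period under the stated rules.
Kowalski filed on August 27, 2004, before the November 7, 2004 deadline, so the action is timely.

TIMELY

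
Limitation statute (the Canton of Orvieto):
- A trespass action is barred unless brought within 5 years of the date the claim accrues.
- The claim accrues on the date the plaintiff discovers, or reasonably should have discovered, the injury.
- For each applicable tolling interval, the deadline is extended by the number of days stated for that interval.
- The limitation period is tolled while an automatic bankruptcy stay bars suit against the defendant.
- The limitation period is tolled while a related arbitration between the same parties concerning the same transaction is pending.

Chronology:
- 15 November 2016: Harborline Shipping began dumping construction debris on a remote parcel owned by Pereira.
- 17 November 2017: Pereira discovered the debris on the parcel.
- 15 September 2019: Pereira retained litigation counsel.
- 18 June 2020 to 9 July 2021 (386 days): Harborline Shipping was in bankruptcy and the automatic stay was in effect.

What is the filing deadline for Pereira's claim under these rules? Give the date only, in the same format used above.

Accrual is tied to discovery, so the period began on 17 November 2017 rather than on 15 November 2016 when the act occurred.
5 years from 17 November 2017 is 17 November 2022.
The period was tolled for 386 days by the automatic bankruptcy stay (18 June 2020 to 9 July 2021), pushing the deadline to 8 December 2023.
None of the other events listed affects the running of the period under the stated rules.

8 December 2023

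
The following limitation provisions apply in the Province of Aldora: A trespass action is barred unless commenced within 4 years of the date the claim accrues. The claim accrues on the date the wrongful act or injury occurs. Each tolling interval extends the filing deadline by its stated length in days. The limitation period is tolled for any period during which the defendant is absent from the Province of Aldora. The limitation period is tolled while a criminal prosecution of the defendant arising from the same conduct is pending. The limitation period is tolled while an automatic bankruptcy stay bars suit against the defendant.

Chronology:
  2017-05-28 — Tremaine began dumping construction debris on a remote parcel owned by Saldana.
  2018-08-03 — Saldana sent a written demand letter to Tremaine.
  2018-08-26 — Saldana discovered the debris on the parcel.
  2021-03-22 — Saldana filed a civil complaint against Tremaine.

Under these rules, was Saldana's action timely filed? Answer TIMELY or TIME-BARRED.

TIMELY

Because the rule ties accrual to occurrence, the claim accrued on 2017-05-28, not on the 2018-08-26 discovery date.
4 years from 2017-05-28 is 2021-05-28.
Nothing else in the chronology tolls or restarts the period.
Saldana filed on 2021-03-22, before the 2021-05-28 deadline, so the action is timely.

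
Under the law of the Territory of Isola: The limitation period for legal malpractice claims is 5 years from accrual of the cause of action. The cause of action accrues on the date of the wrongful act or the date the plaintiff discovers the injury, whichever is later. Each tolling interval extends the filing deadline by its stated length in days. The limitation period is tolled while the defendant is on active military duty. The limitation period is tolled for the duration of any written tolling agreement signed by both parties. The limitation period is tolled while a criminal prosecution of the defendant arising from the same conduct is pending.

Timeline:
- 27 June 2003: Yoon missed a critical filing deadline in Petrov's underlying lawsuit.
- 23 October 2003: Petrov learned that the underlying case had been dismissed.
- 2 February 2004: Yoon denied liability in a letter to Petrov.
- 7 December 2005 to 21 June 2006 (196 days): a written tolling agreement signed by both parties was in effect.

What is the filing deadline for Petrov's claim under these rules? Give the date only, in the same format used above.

7 May 2009

The claim accrued on 23 October 2003 — the later of the 27 June 2003 act and the 23 October 2003 discovery.
Adding the 5 years base period to 23 October 2003 gives a deadline of 23 October 2008, before any tolling.
Because the written tolling agreement ran from 7 December 2005 to 21 June 2006, the deadline is extended by 196 days to 7 May 2009.
None of the other events listed affects the running of the period under the stated rules.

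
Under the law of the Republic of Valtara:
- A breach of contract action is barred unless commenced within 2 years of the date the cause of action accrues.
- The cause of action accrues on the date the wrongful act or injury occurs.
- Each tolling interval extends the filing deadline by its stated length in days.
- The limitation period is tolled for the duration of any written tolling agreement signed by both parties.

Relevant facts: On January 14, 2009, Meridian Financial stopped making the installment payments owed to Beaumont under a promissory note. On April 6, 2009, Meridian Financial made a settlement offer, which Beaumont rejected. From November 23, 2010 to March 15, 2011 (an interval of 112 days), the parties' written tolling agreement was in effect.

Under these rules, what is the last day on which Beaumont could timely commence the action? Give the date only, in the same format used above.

The limitation period began to run on January 14, 2009.
Adding the 2 years base period to January 14, 2009 gives a deadline of January 14, 2011, before any tolling.
The period was tolled for 112 days by the written tolling agreement (November 23, 2010 to March 15, 2011), pushing the deadline to May 6, 2011.
Nothing else in the chronology tolls or restarts the period.

May 6, 2011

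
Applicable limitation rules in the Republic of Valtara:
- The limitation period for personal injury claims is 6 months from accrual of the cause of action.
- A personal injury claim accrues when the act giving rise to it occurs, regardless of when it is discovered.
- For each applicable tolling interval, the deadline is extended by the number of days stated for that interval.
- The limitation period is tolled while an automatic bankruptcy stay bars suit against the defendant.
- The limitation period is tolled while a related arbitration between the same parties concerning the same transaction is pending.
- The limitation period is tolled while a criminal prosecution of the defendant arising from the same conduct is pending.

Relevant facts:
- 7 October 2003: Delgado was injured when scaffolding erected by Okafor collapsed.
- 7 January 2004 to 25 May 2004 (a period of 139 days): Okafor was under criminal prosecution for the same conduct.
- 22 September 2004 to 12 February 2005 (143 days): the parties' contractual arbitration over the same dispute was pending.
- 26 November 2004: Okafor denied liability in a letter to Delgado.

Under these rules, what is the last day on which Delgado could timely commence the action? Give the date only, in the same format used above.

24 August 2004

The cause of action accrued on 7 October 2003, the date of the act.
Adding the 6 months base period to 7 October 2003 gives a deadline of 7 April 2004, before any tolling.
Because the pending criminal prosecution ran from 7 January 2004 to 25 May 2004, the deadline is extended by 139 days to 24 August 2004.
By the time the pending related arbitration began on 22 September 2004, the limitation period had already expired on 24 August 2004; that interval cannot revive it.
None of the other events listed affects the running of the period under the stated rules.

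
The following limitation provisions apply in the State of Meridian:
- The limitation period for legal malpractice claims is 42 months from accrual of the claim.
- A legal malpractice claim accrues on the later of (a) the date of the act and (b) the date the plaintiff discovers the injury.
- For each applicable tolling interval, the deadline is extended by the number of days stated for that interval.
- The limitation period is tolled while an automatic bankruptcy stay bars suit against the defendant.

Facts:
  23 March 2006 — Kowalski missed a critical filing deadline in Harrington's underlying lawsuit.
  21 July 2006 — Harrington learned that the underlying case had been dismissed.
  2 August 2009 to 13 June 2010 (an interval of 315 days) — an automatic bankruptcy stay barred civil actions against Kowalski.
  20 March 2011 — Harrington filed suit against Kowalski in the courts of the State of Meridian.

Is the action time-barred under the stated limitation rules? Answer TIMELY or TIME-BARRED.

TIME-BARRED

The claim accrued on 21 July 2006 — the later of the 23 March 2006 act and the 21 July 2006 discovery.
42 months from 21 July 2006 is 21 January 2010.
Because the automatic bankruptcy stay ran from 2 August 2009 to 13 June 2010, the deadline is extended by 315 days to 2 December 2010.
Filing on 20 March 2011 missed the 2 December 2010 deadline — the action is time-barred.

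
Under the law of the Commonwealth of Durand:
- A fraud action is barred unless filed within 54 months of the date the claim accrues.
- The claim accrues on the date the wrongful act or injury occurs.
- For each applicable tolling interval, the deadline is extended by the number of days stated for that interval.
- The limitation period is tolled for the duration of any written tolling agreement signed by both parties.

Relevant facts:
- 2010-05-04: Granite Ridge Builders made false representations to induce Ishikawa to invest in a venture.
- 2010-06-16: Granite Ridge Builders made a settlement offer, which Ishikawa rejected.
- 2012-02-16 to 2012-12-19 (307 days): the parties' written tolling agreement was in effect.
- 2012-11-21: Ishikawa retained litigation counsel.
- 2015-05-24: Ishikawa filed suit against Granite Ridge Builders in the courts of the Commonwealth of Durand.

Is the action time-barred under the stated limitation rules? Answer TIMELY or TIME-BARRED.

The claim accrued on 2010-05-04, when the wrongful act occurred.
The untolled deadline — 54 months after 2010-05-04 — is 2014-11-04.
The period was tolled for 307 days by the written tolling agreement (2012-02-16 to 2012-12-19), pushing the deadline to 2015-09-07.
None of the other events listed affects the running of the period under the stated rules.
Ishikawa filed on 2015-05-24, before the 2015-09-07 deadline, so the action is timely.

TIMELY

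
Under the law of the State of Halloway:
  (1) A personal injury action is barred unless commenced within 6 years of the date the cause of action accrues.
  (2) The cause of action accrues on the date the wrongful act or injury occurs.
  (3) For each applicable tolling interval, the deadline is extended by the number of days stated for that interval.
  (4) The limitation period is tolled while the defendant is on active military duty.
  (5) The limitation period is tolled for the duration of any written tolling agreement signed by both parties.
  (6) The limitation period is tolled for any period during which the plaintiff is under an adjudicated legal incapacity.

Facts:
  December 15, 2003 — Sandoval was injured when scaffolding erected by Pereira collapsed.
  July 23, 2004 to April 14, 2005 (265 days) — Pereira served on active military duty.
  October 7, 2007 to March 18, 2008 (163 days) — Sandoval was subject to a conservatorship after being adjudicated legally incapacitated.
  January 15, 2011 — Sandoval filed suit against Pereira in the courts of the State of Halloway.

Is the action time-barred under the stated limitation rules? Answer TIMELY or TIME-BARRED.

TIMELY

The limitation period began to run on December 15, 2003.
Adding the 6 years base period to December 15, 2003 gives a deadline of December 15, 2009, before any tolling.
Because the defendant's active military service ran from July 23, 2004 to April 14, 2005, the deadline is extended by 265 days to September 6, 2010.
The period was tolled for 163 days by the plaintiff's legal incapacity (October 7, 2007 to March 18, 2008), pushing the deadline to February 16, 2011.
The January 15, 2011 filing precedes the February 16, 2011 deadline; the claim is timely.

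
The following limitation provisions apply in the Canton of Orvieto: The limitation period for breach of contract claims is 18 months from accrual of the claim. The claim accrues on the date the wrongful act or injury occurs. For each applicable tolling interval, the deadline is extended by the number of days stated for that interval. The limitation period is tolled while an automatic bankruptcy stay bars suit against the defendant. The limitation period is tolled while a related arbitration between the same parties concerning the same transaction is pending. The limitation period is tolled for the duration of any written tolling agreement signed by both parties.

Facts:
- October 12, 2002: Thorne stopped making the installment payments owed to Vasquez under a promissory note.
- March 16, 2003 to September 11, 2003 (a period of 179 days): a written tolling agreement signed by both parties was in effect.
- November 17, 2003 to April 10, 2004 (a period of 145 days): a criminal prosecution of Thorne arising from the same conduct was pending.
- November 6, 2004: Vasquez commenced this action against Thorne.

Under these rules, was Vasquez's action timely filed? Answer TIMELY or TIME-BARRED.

The claim accrued on October 12, 2002, the date of the act.
18 months from October 12, 2002 is April 12, 2004.
The period was tolled for 179 days by the written tolling agreement (March 16, 2003 to September 11, 2003), pushing the deadline to October 8, 2004.
Although a criminal prosecution ran from November 17, 2003 to April 10, 2004, the stated rules do not make that a tolling event, so it is disregarded.
Filing on November 6, 2004 missed the October 8, 2004 deadline — the action is time-barred.

TIME-BARRED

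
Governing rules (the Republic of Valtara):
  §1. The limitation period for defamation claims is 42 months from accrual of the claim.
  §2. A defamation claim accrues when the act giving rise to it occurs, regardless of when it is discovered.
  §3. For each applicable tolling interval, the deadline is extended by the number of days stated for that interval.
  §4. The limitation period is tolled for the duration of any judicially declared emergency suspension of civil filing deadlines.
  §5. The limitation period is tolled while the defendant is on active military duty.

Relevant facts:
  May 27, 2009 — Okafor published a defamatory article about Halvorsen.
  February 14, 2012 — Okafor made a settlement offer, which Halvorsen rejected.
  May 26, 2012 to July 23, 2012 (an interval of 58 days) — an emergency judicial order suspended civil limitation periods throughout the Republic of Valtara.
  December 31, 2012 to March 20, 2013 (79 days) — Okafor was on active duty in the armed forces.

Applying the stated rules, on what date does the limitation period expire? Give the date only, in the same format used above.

The claim accrued on May 27, 2009, when the wrongful act occurred.
The untolled deadline — 42 months after May 27, 2009 — is November 27, 2012.
The period was tolled for 58 days by the emergency suspension of filing deadlines (May 26, 2012 to July 23, 2012), pushing the deadline to January 24, 2013.
The defendant's active military service from December 31, 2012 to March 20, 2013 tolled the period for 79 days, extending the deadline to April 13, 2013.
None of the other events listed affects the running of the period under the stated rules.

April 13, 2013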